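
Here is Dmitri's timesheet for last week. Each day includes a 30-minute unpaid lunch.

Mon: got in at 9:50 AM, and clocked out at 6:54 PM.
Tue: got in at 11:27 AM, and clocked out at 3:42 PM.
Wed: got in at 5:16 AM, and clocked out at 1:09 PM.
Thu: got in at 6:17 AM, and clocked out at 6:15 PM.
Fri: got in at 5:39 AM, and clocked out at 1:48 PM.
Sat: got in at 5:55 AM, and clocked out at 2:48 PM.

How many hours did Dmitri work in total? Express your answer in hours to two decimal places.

Mon: 9:50 AM–6:54 PM = 9 h 4 min; less 30 min break → 8 h 34 min
Tue: 11:27 AM–3:42 PM = 4 h 15 min; less 30 min break → 3 h 45 min
Wed: 5:16 AM–1:09 PM = 7 h 53 min; less 30 min break → 7 h 23 min
Thu: 6:17 AM–6:15 PM = 11 h 58 min; less 30 min break → 11 h 28 min
Fri: 5:39 AM–1:48 PM = 8 h 9 min; less 30 min break → 7 h 39 min
Sat: 5:55 AM–2:48 PM = 8 h 53 min; less 30 min break → 8 h 23 min
Total: 8 h 34 min + 3 h 45 min + 7 h 23 min + 11 h 28 min + 7 h 39 min + 8 h 23 min = 47 h 12 min.

47.20 hours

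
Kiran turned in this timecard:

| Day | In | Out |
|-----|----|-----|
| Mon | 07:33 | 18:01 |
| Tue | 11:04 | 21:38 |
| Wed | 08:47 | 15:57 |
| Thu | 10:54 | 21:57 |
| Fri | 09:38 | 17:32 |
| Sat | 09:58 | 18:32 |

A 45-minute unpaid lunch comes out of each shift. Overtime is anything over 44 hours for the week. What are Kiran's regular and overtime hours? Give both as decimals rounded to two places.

Mon: 07:33–18:01 = 10 h 28 min; less 45 min break → 9 h 43 min
Tue: 11:04–21:38 = 10 h 34 min; less 45 min break → 9 h 49 min
Wed: 08:47–15:57 = 7 h 10 min; less 45 min break → 6 h 25 min
Thu: 10:54–21:57 = 11 h 3 min; less 45 min break → 10 h 18 min
Fri: 09:38–17:32 = 7 h 54 min; less 45 min break → 7 h 9 min
Sat: 09:58–18:32 = 8 h 34 min; less 45 min break → 7 h 49 min
Total worked: 51 h 13 min = 51.22 h.
Threshold 44 h → overtime 7 h 13 min, regular 44 h 0 min.

Regular 44.00 hours, overtime 7.22 hours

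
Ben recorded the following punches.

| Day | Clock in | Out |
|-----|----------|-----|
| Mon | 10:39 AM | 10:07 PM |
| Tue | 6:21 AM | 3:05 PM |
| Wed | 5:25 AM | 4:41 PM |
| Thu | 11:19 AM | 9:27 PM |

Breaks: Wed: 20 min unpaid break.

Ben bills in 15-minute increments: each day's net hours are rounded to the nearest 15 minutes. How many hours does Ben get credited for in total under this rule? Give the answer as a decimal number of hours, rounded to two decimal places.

Mon: 10:39 AM–10:07 PM = 11 h 28 min → rounds to 11 h 30 min
Tue: 6:21 AM–3:05 PM = 8 h 44 min → rounds to 8 h 45 min
Wed: 5:25 AM–4:41 PM = 11 h 16 min − 20 min = 10 h 56 min → rounds to 11 h 0 min
Thu: 11:19 AM–9:27 PM = 10 h 8 min → rounds to 10 h 15 min
Total credited: 41 h 30 min.

41.50 hours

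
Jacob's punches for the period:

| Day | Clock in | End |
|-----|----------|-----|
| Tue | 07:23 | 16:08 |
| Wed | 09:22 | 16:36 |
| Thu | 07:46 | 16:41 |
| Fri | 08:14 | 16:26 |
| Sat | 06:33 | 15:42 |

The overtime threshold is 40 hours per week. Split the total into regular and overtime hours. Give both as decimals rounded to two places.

Tue: 07:23–16:08 = 8 h 45 min
Wed: 09:22–16:36 = 7 h 14 min
Thu: 07:46–16:41 = 8 h 55 min
Fri: 08:14–16:26 = 8 h 12 min
Sat: 06:33–15:42 = 9 h 9 min
Total worked: 42 h 15 min = 42.25 h.
Threshold 40 h → overtime 2 h 15 min, regular 40 h 0 min.

Regular 40.00 hours, overtime 2.25 hours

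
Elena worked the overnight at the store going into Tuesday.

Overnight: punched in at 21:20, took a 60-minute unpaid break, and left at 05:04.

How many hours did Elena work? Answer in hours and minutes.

Overnight: 21:20 → midnight = 2 h 40 min; midnight → 05:04 = 5 h 4 min; span 7 h 44 min; less 60 min break → 6 h 44 min

6 h 44 min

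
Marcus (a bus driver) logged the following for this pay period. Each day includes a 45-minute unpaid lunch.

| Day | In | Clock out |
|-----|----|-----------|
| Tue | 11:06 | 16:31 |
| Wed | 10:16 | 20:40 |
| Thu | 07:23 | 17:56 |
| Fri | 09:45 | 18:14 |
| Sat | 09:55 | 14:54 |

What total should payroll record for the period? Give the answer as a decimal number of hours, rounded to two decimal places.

36.08 hours

Tue: 11:06–16:31 = 5 h 25 min; less 45 min break → 4 h 40 min
Wed: 10:16–20:40 = 10 h 24 min; less 45 min break → 9 h 39 min
Thu: 07:23–17:56 = 10 h 33 min; less 45 min break → 9 h 48 min
Fri: 09:45–18:14 = 8 h 29 min; less 45 min break → 7 h 44 min
Sat: 09:55–14:54 = 4 h 59 min; less 45 min break → 4 h 14 min
Total: 4 h 40 min + 9 h 39 min + 9 h 48 min + 7 h 44 min + 4 h 14 min = 36 h 5 min.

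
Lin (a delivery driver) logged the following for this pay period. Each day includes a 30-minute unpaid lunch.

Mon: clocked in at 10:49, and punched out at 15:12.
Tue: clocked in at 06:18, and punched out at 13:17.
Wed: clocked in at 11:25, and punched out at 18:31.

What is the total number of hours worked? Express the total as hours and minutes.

16 h 58 min

Mon: 10:49–15:12 = 4 h 23 min; less 30 min break → 3 h 53 min
Tue: 06:18–13:17 = 6 h 59 min; less 30 min break → 6 h 29 min
Wed: 11:25–18:31 = 7 h 6 min; less 30 min break → 6 h 36 min
Total: 3 h 53 min + 6 h 29 min + 6 h 36 min = 16 h 58 min.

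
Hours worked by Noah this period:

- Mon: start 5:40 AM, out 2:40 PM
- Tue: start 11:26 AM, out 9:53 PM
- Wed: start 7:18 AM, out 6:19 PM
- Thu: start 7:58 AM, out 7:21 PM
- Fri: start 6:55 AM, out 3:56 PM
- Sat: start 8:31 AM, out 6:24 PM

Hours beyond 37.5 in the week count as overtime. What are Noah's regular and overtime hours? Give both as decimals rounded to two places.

Regular 37.50 hours, overtime 23.25 hours

Mon: 5:40 AM–2:40 PM = 9 h 0 min
Tue: 11:26 AM–9:53 PM = 10 h 27 min
Wed: 7:18 AM–6:19 PM = 11 h 1 min
Thu: 7:58 AM–7:21 PM = 11 h 23 min
Fri: 6:55 AM–3:56 PM = 9 h 1 min
Sat: 8:31 AM–6:24 PM = 9 h 53 min
Total worked: 60 h 45 min = 60.75 h.
Threshold 37.5 h → overtime 23 h 15 min, regular 37 h 30 min.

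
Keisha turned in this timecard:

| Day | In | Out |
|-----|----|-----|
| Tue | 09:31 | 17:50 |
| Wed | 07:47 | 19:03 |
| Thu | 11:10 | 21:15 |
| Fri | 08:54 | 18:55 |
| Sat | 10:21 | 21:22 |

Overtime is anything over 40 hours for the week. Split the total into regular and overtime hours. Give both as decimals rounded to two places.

Tue: 09:31–17:50 = 8 h 19 min
Wed: 07:47–19:03 = 11 h 16 min
Thu: 11:10–21:15 = 10 h 5 min
Fri: 08:54–18:55 = 10 h 1 min
Sat: 10:21–21:22 = 11 h 1 min
Total worked: 50 h 42 min = 50.70 h.
Threshold 40 h → overtime 10 h 42 min, regular 40 h 0 min.

Regular 40.00 hours, overtime 10.70 hours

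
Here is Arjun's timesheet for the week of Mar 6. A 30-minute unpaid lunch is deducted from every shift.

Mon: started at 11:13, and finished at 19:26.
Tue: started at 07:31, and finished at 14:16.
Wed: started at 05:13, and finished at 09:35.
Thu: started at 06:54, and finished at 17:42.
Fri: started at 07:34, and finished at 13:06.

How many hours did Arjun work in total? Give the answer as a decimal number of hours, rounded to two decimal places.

33.17 hours

Mon: 11:13–19:26 = 8 h 13 min; less 30 min break → 7 h 43 min
Tue: 07:31–14:16 = 6 h 45 min; less 30 min break → 6 h 15 min
Wed: 05:13–09:35 = 4 h 22 min; less 30 min break → 3 h 52 min
Thu: 06:54–17:42 = 10 h 48 min; less 30 min break → 10 h 18 min
Fri: 07:34–13:06 = 5 h 32 min; less 30 min break → 5 h 2 min
Total: 7 h 43 min + 6 h 15 min + 3 h 52 min + 10 h 18 min + 5 h 2 min = 33 h 10 min.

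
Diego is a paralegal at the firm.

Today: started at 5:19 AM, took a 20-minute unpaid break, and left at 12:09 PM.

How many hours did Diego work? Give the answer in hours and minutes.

6 h 30 min

Today: 5:19 AM–12:09 PM = 6 h 50 min; less 20 min break → 6 h 30 min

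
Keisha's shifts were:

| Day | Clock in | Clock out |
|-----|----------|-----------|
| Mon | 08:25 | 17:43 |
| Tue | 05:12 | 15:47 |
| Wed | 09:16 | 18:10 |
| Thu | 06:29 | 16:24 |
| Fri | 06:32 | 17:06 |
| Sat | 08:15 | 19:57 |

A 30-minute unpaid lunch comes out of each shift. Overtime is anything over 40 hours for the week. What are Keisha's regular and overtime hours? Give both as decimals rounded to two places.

Regular 40.00 hours, overtime 17.97 hours

Mon: 08:25–17:43 = 9 h 18 min; less 30 min break → 8 h 48 min
Tue: 05:12–15:47 = 10 h 35 min; less 30 min break → 10 h 5 min
Wed: 09:16–18:10 = 8 h 54 min; less 30 min break → 8 h 24 min
Thu: 06:29–16:24 = 9 h 55 min; less 30 min break → 9 h 25 min
Fri: 06:32–17:06 = 10 h 34 min; less 30 min break → 10 h 4 min
Sat: 08:15–19:57 = 11 h 42 min; less 30 min break → 11 h 12 min
Total worked: 57 h 58 min = 57.97 h.
Threshold 40 h → overtime 17 h 58 min, regular 40 h 0 min.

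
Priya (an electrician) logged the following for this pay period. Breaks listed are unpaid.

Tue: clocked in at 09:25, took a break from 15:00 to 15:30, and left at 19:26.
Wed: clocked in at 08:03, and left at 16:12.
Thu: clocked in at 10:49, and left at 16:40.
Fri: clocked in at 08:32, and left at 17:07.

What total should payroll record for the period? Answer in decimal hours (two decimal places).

32.10 hours

Tue: 09:25–19:26 = 10 h 1 min; less 30 min break → 9 h 31 min
Wed: 08:03–16:12 = 8 h 9 min
Thu: 10:49–16:40 = 5 h 51 min
Fri: 08:32–17:07 = 8 h 35 min
Total: 9 h 31 min + 8 h 9 min + 5 h 51 min + 8 h 35 min = 32 h 6 min.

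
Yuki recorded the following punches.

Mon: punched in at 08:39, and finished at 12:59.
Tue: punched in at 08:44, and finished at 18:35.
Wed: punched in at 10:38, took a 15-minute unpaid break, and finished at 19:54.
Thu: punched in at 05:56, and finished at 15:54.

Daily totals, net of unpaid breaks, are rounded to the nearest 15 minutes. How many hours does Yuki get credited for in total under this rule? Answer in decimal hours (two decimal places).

33.00 hours

Mon: 08:39–12:59 = 4 h 20 min → rounds to 4 h 15 min
Tue: 08:44–18:35 = 9 h 51 min → rounds to 9 h 45 min
Wed: 10:38–19:54 = 9 h 16 min − 15 min = 9 h 1 min → rounds to 9 h 0 min
Thu: 05:56–15:54 = 9 h 58 min → rounds to 10 h 0 min
Total credited: 33 h 0 min.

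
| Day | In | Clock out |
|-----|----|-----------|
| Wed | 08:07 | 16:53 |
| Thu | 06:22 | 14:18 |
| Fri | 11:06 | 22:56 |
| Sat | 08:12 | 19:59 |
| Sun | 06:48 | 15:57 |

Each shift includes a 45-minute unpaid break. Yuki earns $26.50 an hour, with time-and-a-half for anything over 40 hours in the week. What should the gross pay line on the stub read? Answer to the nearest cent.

Wed: 08:07–16:53 = 8 h 46 min; less 45 min break → 8 h 1 min
Thu: 06:22–14:18 = 7 h 56 min; less 45 min break → 7 h 11 min
Fri: 11:06–22:56 = 11 h 50 min; less 45 min break → 11 h 5 min
Sat: 08:12–19:59 = 11 h 47 min; less 45 min break → 11 h 2 min
Sun: 06:48–15:57 = 9 h 9 min; less 45 min break → 8 h 24 min
Total worked: 45 h 43 min = 2743 min.
Regular 40 h 0 min = 2400 min at $26.50/h; overtime 5 h 43 min = 343 min at $39.75/h.
Pay = (2400 × $26.50 + 343 × $39.75) ÷ 60 = $1287.24.

$1287.24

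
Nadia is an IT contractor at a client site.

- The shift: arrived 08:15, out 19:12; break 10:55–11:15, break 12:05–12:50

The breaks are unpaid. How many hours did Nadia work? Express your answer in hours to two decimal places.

9.87 hours

The shift: 08:15–19:12 = 10 h 57 min; less 65 min break → 9 h 52 min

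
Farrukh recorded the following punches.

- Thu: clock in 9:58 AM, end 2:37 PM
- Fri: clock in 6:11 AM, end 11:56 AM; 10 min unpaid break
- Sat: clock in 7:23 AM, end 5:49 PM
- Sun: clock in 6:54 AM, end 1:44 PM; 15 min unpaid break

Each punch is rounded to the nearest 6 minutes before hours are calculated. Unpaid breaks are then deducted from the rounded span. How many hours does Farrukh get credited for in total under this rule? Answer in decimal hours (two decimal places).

27.08 hours

Thu: in 9:58 AM→10:00 AM, out 2:37 PM→2:36 PM; 4 h 36 min
Fri: in 6:11 AM→6:12 AM, out 11:56 AM→11:54 AM; 5 h 42 min − 10 min = 5 h 32 min
Sat: in 7:23 AM→7:24 AM, out 5:49 PM→5:48 PM; 10 h 24 min
Sun: in 6:54 AM→6:54 AM, out 1:44 PM→1:42 PM; 6 h 48 min − 15 min = 6 h 33 min
Total credited: 27 h 5 min.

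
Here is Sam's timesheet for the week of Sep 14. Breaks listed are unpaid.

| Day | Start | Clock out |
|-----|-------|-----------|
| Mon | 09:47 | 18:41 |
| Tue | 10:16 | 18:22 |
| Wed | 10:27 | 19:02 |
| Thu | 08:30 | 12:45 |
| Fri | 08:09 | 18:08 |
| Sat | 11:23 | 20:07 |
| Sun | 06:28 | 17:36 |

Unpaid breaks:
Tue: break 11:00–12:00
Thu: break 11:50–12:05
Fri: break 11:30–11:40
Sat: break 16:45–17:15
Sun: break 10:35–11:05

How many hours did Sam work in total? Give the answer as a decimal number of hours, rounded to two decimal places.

Mon: 09:47–18:41 = 8 h 54 min
Tue: 10:16–18:22 = 8 h 6 min; less 60 min break → 7 h 6 min
Wed: 10:27–19:02 = 8 h 35 min
Thu: 08:30–12:45 = 4 h 15 min; less 15 min break → 4 h 0 min
Fri: 08:09–18:08 = 9 h 59 min; less 10 min break → 9 h 49 min
Sat: 11:23–20:07 = 8 h 44 min; less 30 min break → 8 h 14 min
Sun: 06:28–17:36 = 11 h 8 min; less 30 min break → 10 h 38 min
Total: 8 h 54 min + 7 h 6 min + 8 h 35 min + 4 h 0 min + 9 h 49 min + 8 h 14 min + 10 h 38 min = 57 h 16 min.

57.27 hours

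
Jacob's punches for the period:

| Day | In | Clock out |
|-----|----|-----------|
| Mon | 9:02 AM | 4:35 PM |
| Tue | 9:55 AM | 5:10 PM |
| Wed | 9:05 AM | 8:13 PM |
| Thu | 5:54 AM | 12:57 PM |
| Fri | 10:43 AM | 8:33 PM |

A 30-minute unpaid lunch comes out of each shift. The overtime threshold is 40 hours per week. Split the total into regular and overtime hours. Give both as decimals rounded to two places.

Mon: 9:02 AM–4:35 PM = 7 h 33 min; less 30 min break → 7 h 3 min
Tue: 9:55 AM–5:10 PM = 7 h 15 min; less 30 min break → 6 h 45 min
Wed: 9:05 AM–8:13 PM = 11 h 8 min; less 30 min break → 10 h 38 min
Thu: 5:54 AM–12:57 PM = 7 h 3 min; less 30 min break → 6 h 33 min
Fri: 10:43 AM–8:33 PM = 9 h 50 min; less 30 min break → 9 h 20 min
Total worked: 40 h 19 min = 40.32 h.
Threshold 40 h → overtime 0 h 19 min, regular 40 h 0 min.

Regular 40.00 hours, overtime 0.32 hours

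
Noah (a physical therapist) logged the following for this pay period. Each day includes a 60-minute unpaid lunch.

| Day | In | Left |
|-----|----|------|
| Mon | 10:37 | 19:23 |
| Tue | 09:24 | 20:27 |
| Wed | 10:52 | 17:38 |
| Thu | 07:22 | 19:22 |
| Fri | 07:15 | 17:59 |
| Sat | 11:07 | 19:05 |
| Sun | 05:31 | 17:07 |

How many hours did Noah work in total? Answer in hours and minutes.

Mon: 10:37–19:23 = 8 h 46 min; less 60 min break → 7 h 46 min
Tue: 09:24–20:27 = 11 h 3 min; less 60 min break → 10 h 3 min
Wed: 10:52–17:38 = 6 h 46 min; less 60 min break → 5 h 46 min
Thu: 07:22–19:22 = 12 h 0 min; less 60 min break → 11 h 0 min
Fri: 07:15–17:59 = 10 h 44 min; less 60 min break → 9 h 44 min
Sat: 11:07–19:05 = 7 h 58 min; less 60 min break → 6 h 58 min
Sun: 05:31–17:07 = 11 h 36 min; less 60 min break → 10 h 36 min
Total: 7 h 46 min + 10 h 3 min + 5 h 46 min + 11 h 0 min + 9 h 44 min + 6 h 58 min + 10 h 36 min = 61 h 53 min.

61 h 53 min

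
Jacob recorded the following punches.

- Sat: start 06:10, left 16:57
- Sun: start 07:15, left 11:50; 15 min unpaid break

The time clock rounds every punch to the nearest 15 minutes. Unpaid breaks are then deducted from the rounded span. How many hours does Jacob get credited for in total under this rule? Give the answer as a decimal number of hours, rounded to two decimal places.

Sat: in 06:10→06:15, out 16:57→17:00; 10 h 45 min
Sun: in 07:15→07:15, out 11:50→11:45; 4 h 30 min − 15 min = 4 h 15 min
Total credited: 15 h 0 min.

15.00 hours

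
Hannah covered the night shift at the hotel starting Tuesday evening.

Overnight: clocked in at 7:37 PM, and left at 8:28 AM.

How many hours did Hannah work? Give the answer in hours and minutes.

12 h 51 min

Overnight: 7:37 PM → midnight = 4 h 23 min; midnight → 8:28 AM = 8 h 28 min; span 12 h 51 min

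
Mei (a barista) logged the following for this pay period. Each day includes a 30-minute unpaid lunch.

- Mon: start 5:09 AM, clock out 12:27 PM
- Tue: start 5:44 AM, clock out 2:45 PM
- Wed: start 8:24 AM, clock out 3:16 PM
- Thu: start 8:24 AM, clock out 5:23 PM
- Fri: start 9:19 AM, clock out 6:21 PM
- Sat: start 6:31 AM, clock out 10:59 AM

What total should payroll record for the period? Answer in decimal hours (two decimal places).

Mon: 5:09 AM–12:27 PM = 7 h 18 min; less 30 min break → 6 h 48 min
Tue: 5:44 AM–2:45 PM = 9 h 1 min; less 30 min break → 8 h 31 min
Wed: 8:24 AM–3:16 PM = 6 h 52 min; less 30 min break → 6 h 22 min
Thu: 8:24 AM–5:23 PM = 8 h 59 min; less 30 min break → 8 h 29 min
Fri: 9:19 AM–6:21 PM = 9 h 2 min; less 30 min break → 8 h 32 min
Sat: 6:31 AM–10:59 AM = 4 h 28 min; less 30 min break → 3 h 58 min
Total: 6 h 48 min + 8 h 31 min + 6 h 22 min + 8 h 29 min + 8 h 32 min + 3 h 58 min = 42 h 40 min.

42.67 hours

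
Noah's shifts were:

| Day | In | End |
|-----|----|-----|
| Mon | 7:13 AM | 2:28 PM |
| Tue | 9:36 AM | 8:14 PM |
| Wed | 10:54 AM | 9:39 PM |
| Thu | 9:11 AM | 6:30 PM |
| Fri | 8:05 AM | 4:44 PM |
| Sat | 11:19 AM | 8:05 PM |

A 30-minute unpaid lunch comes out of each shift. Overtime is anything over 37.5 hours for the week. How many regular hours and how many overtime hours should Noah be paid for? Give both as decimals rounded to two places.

Mon: 7:13 AM–2:28 PM = 7 h 15 min; less 30 min break → 6 h 45 min
Tue: 9:36 AM–8:14 PM = 10 h 38 min; less 30 min break → 10 h 8 min
Wed: 10:54 AM–9:39 PM = 10 h 45 min; less 30 min break → 10 h 15 min
Thu: 9:11 AM–6:30 PM = 9 h 19 min; less 30 min break → 8 h 49 min
Fri: 8:05 AM–4:44 PM = 8 h 39 min; less 30 min break → 8 h 9 min
Sat: 11:19 AM–8:05 PM = 8 h 46 min; less 30 min break → 8 h 16 min
Total worked: 52 h 22 min = 52.37 h.
Threshold 37.5 h → overtime 14 h 52 min, regular 37 h 30 min.

Regular 37.50 hours, overtime 14.87 hours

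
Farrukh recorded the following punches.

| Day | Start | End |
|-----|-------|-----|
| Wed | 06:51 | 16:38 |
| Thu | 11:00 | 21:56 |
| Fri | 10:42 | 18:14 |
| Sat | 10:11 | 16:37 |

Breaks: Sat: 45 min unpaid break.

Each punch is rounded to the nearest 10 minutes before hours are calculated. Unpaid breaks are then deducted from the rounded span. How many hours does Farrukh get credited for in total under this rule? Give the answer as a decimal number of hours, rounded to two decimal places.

Wed: in 06:51→06:50, out 16:38→16:40; 9 h 50 min
Thu: in 11:00→11:00, out 21:56→22:00; 11 h 0 min
Fri: in 10:42→10:40, out 18:14→18:10; 7 h 30 min
Sat: in 10:11→10:10, out 16:37→16:40; 6 h 30 min − 45 min = 5 h 45 min
Total credited: 34 h 5 min.

34.08 hours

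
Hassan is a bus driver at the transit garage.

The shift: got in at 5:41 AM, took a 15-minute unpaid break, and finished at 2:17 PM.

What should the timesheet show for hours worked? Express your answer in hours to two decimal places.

8.35 hours

The shift: 5:41 AM–2:17 PM = 8 h 36 min; less 15 min break → 8 h 21 min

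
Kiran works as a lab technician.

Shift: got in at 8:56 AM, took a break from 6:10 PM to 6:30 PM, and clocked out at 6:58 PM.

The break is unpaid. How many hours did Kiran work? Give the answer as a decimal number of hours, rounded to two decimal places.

Shift: 8:56 AM–6:58 PM = 10 h 2 min; less 20 min break → 9 h 42 min

9.70 hours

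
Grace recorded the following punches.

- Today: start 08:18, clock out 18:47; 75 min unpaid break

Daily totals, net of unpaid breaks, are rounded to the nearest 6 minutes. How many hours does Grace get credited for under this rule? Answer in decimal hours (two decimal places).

Today: 08:18–18:47 = 10 h 29 min − 75 min = 9 h 14 min → rounds to 9 h 12 min

9.20 hours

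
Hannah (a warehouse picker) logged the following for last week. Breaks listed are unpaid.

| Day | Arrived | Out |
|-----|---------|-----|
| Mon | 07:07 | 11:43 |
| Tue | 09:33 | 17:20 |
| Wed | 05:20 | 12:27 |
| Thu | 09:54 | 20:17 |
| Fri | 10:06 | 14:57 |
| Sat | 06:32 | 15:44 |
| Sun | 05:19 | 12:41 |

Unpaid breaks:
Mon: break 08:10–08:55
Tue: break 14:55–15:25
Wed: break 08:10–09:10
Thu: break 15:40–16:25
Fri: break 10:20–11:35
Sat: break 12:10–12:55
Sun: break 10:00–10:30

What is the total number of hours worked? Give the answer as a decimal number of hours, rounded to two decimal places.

45.80 hours

Mon: 07:07–11:43 = 4 h 36 min; less 45 min break → 3 h 51 min
Tue: 09:33–17:20 = 7 h 47 min; less 30 min break → 7 h 17 min
Wed: 05:20–12:27 = 7 h 7 min; less 60 min break → 6 h 7 min
Thu: 09:54–20:17 = 10 h 23 min; less 45 min break → 9 h 38 min
Fri: 10:06–14:57 = 4 h 51 min; less 75 min break → 3 h 36 min
Sat: 06:32–15:44 = 9 h 12 min; less 45 min break → 8 h 27 min
Sun: 05:19–12:41 = 7 h 22 min; less 30 min break → 6 h 52 min
Total: 3 h 51 min + 7 h 17 min + 6 h 7 min + 9 h 38 min + 3 h 36 min + 8 h 27 min + 6 h 52 min = 45 h 48 min.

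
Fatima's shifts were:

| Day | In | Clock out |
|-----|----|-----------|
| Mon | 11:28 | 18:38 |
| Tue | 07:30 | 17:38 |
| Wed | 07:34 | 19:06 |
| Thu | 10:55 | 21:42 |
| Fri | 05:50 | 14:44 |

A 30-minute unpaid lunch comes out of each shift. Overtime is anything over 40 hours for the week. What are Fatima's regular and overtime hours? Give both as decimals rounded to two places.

Mon: 11:28–18:38 = 7 h 10 min; less 30 min break → 6 h 40 min
Tue: 07:30–17:38 = 10 h 8 min; less 30 min break → 9 h 38 min
Wed: 07:34–19:06 = 11 h 32 min; less 30 min break → 11 h 2 min
Thu: 10:55–21:42 = 10 h 47 min; less 30 min break → 10 h 17 min
Fri: 05:50–14:44 = 8 h 54 min; less 30 min break → 8 h 24 min
Total worked: 46 h 1 min = 46.02 h.
Threshold 40 h → overtime 6 h 1 min, regular 40 h 0 min.

Regular 40.00 hours, overtime 6.02 hours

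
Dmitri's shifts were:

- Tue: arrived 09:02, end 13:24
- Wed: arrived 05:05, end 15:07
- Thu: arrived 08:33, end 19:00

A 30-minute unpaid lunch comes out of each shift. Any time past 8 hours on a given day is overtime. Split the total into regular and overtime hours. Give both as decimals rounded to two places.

Regular 19.87 hours, overtime 3.48 hours

Tue: 09:02–13:24 = 4 h 22 min; less 30 min break → 3 h 52 min
Wed: 05:05–15:07 = 10 h 2 min; less 30 min break → 9 h 32 min
Thu: 08:33–19:00 = 10 h 27 min; less 30 min break → 9 h 57 min
Tue reg 3 h 52 min / OT 0 h 0 min; Wed reg 8 h 0 min / OT 1 h 32 min; Thu reg 8 h 0 min / OT 1 h 57 min.
Totals: regular 19 h 52 min, overtime 3 h 29 min.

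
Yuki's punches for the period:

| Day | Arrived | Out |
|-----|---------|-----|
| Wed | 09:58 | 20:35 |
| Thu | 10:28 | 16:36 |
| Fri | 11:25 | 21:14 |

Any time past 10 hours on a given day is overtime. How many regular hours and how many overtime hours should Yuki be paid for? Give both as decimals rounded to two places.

Wed: 09:58–20:35 = 10 h 37 min
Thu: 10:28–16:36 = 6 h 8 min
Fri: 11:25–21:14 = 9 h 49 min
Wed reg 10 h 0 min / OT 0 h 37 min; Thu reg 6 h 8 min / OT 0 h 0 min; Fri reg 9 h 49 min / OT 0 h 0 min.
Totals: regular 25 h 57 min, overtime 0 h 37 min.

Regular 25.95 hours, overtime 0.62 hours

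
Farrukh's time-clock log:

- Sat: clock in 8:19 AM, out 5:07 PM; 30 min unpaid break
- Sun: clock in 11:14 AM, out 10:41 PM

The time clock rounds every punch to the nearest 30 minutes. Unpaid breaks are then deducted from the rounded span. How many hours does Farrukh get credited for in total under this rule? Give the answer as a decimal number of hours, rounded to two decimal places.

19.50 hours

Sat: in 8:19 AM→8:30 AM, out 5:07 PM→5:00 PM; 8 h 30 min − 30 min = 8 h 0 min
Sun: in 11:14 AM→11:00 AM, out 10:41 PM→10:30 PM; 11 h 30 min
Total credited: 19 h 30 min.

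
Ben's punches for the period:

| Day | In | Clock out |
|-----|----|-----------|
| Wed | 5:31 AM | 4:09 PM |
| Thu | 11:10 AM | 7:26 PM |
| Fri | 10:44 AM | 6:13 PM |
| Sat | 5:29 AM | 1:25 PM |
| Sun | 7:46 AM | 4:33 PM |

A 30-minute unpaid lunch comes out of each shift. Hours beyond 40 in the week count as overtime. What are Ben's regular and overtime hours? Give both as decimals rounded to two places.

Wed: 5:31 AM–4:09 PM = 10 h 38 min; less 30 min break → 10 h 8 min
Thu: 11:10 AM–7:26 PM = 8 h 16 min; less 30 min break → 7 h 46 min
Fri: 10:44 AM–6:13 PM = 7 h 29 min; less 30 min break → 6 h 59 min
Sat: 5:29 AM–1:25 PM = 7 h 56 min; less 30 min break → 7 h 26 min
Sun: 7:46 AM–4:33 PM = 8 h 47 min; less 30 min break → 8 h 17 min
Total worked: 40 h 36 min = 40.60 h.
Threshold 40 h → overtime 0 h 36 min, regular 40 h 0 min.

Regular 40.00 hours, overtime 0.60 hours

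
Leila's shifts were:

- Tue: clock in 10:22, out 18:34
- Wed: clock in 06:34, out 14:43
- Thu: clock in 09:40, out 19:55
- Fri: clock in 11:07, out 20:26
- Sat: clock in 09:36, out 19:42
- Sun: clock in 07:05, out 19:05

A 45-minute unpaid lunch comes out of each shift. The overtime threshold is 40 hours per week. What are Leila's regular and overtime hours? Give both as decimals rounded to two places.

Regular 40.00 hours, overtime 13.52 hours

Tue: 10:22–18:34 = 8 h 12 min; less 45 min break → 7 h 27 min
Wed: 06:34–14:43 = 8 h 9 min; less 45 min break → 7 h 24 min
Thu: 09:40–19:55 = 10 h 15 min; less 45 min break → 9 h 30 min
Fri: 11:07–20:26 = 9 h 19 min; less 45 min break → 8 h 34 min
Sat: 09:36–19:42 = 10 h 6 min; less 45 min break → 9 h 21 min
Sun: 07:05–19:05 = 12 h 0 min; less 45 min break → 11 h 15 min
Total worked: 53 h 31 min = 53.52 h.
Threshold 40 h → overtime 13 h 31 min, regular 40 h 0 min.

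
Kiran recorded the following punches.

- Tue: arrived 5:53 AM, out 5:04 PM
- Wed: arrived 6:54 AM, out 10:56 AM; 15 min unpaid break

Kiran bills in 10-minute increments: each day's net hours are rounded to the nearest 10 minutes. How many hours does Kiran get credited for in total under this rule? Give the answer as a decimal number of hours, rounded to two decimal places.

Tue: 5:53 AM–5:04 PM = 11 h 11 min → rounds to 11 h 10 min
Wed: 6:54 AM–10:56 AM = 4 h 2 min − 15 min = 3 h 47 min → rounds to 3 h 50 min
Total credited: 15 h 0 min.

15.00 hours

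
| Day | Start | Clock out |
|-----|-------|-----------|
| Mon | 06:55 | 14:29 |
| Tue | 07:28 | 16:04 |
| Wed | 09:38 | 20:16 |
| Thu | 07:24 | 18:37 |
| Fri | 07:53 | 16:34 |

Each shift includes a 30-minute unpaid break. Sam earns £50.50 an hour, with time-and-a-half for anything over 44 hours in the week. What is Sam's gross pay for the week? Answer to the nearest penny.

Mon: 06:55–14:29 = 7 h 34 min; less 30 min break → 7 h 4 min
Tue: 07:28–16:04 = 8 h 36 min; less 30 min break → 8 h 6 min
Wed: 09:38–20:16 = 10 h 38 min; less 30 min break → 10 h 8 min
Thu: 07:24–18:37 = 11 h 13 min; less 30 min break → 10 h 43 min
Fri: 07:53–16:34 = 8 h 41 min; less 30 min break → 8 h 11 min
Total worked: 44 h 12 min = 2652 min.
Regular 44 h 0 min = 2640 min at £50.50/h; overtime 0 h 12 min = 12 min at £75.75/h.
Pay = (2640 × £50.50 + 12 × £75.75) ÷ 60 = £2237.15.

£2237.15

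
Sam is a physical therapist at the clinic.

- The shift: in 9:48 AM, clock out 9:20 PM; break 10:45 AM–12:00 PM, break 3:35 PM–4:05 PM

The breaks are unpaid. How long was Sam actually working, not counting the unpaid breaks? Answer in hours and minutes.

The shift: 9:48 AM–9:20 PM = 11 h 32 min; less 105 min break → 9 h 47 min

9 h 47 min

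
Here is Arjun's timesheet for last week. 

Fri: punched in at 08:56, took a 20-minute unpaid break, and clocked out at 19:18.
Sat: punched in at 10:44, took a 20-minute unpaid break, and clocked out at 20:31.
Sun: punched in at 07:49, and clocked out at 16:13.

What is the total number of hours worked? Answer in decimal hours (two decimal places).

27.88 hours

Fri: 08:56–19:18 = 10 h 22 min; less 20 min break → 10 h 2 min
Sat: 10:44–20:31 = 9 h 47 min; less 20 min break → 9 h 27 min
Sun: 07:49–16:13 = 8 h 24 min
Total: 10 h 2 min + 9 h 27 min + 8 h 24 min = 27 h 53 min.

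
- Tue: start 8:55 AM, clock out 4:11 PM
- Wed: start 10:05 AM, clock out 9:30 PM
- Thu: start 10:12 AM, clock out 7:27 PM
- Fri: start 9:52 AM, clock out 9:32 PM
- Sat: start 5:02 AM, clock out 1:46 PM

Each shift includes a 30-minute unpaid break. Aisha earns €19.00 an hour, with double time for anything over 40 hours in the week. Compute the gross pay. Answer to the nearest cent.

€981.67

Tue: 8:55 AM–4:11 PM = 7 h 16 min; less 30 min break → 6 h 46 min
Wed: 10:05 AM–9:30 PM = 11 h 25 min; less 30 min break → 10 h 55 min
Thu: 10:12 AM–7:27 PM = 9 h 15 min; less 30 min break → 8 h 45 min
Fri: 9:52 AM–9:32 PM = 11 h 40 min; less 30 min break → 11 h 10 min
Sat: 5:02 AM–1:46 PM = 8 h 44 min; less 30 min break → 8 h 14 min
Total worked: 45 h 50 min = 2750 min.
Regular 40 h 0 min = 2400 min at €19.00/h; overtime 5 h 50 min = 350 min at €38.00/h.
Pay = (2400 × €19.00 + 350 × €38.00) ÷ 60 = €981.67.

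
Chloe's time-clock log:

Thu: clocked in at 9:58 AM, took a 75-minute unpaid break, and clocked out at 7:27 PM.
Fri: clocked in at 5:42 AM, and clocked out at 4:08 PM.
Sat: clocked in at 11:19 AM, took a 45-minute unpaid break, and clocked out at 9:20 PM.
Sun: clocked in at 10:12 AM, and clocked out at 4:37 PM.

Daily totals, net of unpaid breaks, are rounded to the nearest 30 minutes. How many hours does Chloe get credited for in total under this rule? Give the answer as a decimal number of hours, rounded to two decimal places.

Thu: 9:58 AM–7:27 PM = 9 h 29 min − 75 min = 8 h 14 min → rounds to 8 h 0 min
Fri: 5:42 AM–4:08 PM = 10 h 26 min → rounds to 10 h 30 min
Sat: 11:19 AM–9:20 PM = 10 h 1 min − 45 min = 9 h 16 min → rounds to 9 h 30 min
Sun: 10:12 AM–4:37 PM = 6 h 25 min → rounds to 6 h 30 min
Total credited: 34 h 30 min.

34.50 hours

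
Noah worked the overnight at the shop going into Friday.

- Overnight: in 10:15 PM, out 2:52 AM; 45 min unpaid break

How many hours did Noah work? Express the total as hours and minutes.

3 h 52 min

Overnight: 10:15 PM → midnight = 1 h 45 min; midnight → 2:52 AM = 2 h 52 min; span 4 h 37 min; less 45 min break → 3 h 52 min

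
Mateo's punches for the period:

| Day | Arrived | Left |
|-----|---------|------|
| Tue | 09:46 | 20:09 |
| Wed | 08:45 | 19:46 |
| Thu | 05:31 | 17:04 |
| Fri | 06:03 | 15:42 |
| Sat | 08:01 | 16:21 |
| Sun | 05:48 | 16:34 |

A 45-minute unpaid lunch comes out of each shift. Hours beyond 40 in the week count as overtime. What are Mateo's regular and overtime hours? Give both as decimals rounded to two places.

Regular 40.00 hours, overtime 17.20 hours

Tue: 09:46–20:09 = 10 h 23 min; less 45 min break → 9 h 38 min
Wed: 08:45–19:46 = 11 h 1 min; less 45 min break → 10 h 16 min
Thu: 05:31–17:04 = 11 h 33 min; less 45 min break → 10 h 48 min
Fri: 06:03–15:42 = 9 h 39 min; less 45 min break → 8 h 54 min
Sat: 08:01–16:21 = 8 h 20 min; less 45 min break → 7 h 35 min
Sun: 05:48–16:34 = 10 h 46 min; less 45 min break → 10 h 1 min
Total worked: 57 h 12 min = 57.20 h.
Threshold 40 h → overtime 17 h 12 min, regular 40 h 0 min.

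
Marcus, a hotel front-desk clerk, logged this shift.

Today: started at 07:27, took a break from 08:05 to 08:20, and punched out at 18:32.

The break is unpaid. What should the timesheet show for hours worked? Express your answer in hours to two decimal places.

10.83 hours

Today: 07:27–18:32 = 11 h 5 min; less 15 min break → 10 h 50 min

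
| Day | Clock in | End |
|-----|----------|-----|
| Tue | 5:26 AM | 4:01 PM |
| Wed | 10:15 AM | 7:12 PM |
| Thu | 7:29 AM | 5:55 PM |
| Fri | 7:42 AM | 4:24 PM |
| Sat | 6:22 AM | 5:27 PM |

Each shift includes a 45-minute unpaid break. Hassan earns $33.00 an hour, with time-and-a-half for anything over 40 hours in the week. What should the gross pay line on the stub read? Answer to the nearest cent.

Tue: 5:26 AM–4:01 PM = 10 h 35 min; less 45 min break → 9 h 50 min
Wed: 10:15 AM–7:12 PM = 8 h 57 min; less 45 min break → 8 h 12 min
Thu: 7:29 AM–5:55 PM = 10 h 26 min; less 45 min break → 9 h 41 min
Fri: 7:42 AM–4:24 PM = 8 h 42 min; less 45 min break → 7 h 57 min
Sat: 6:22 AM–5:27 PM = 11 h 5 min; less 45 min break → 10 h 20 min
Total worked: 46 h 0 min = 2760 min.
Regular 40 h 0 min = 2400 min at $33.00/h; overtime 6 h 0 min = 360 min at $49.50/h.
Pay = (2400 × $33.00 + 360 × $49.50) ÷ 60 = $1617.00.

$1617.00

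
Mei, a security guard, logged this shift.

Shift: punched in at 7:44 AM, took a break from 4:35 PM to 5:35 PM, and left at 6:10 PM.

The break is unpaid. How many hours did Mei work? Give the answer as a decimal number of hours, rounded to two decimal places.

Shift: 7:44 AM–6:10 PM = 10 h 26 min; less 60 min break → 9 h 26 min

9.43 hours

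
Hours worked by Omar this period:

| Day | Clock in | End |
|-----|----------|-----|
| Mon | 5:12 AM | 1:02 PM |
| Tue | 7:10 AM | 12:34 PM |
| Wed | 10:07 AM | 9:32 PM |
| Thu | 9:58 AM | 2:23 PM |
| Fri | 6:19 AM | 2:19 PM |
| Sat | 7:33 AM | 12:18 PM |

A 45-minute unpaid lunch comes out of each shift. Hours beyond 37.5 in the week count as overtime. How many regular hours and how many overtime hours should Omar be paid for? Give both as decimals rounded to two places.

Regular 37.32 hours, overtime 0.00 hours

Mon: 5:12 AM–1:02 PM = 7 h 50 min; less 45 min break → 7 h 5 min
Tue: 7:10 AM–12:34 PM = 5 h 24 min; less 45 min break → 4 h 39 min
Wed: 10:07 AM–9:32 PM = 11 h 25 min; less 45 min break → 10 h 40 min
Thu: 9:58 AM–2:23 PM = 4 h 25 min; less 45 min break → 3 h 40 min
Fri: 6:19 AM–2:19 PM = 8 h 0 min; less 45 min break → 7 h 15 min
Sat: 7:33 AM–12:18 PM = 4 h 45 min; less 45 min break → 4 h 0 min
Total worked: 37 h 19 min = 37.32 h.
Threshold 37.5 h → overtime 0 h 0 min, regular 37 h 19 min.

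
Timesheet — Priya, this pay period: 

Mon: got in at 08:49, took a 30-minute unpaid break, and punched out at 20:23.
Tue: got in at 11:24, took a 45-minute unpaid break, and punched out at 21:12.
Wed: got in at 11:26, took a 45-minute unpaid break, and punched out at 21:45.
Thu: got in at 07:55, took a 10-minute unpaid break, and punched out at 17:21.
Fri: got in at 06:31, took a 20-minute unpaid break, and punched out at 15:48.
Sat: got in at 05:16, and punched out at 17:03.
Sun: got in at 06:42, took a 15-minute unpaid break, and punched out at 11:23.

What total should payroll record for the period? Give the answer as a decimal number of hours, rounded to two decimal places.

Mon: 08:49–20:23 = 11 h 34 min; less 30 min break → 11 h 4 min
Tue: 11:24–21:12 = 9 h 48 min; less 45 min break → 9 h 3 min
Wed: 11:26–21:45 = 10 h 19 min; less 45 min break → 9 h 34 min
Thu: 07:55–17:21 = 9 h 26 min; less 10 min break → 9 h 16 min
Fri: 06:31–15:48 = 9 h 17 min; less 20 min break → 8 h 57 min
Sat: 05:16–17:03 = 11 h 47 min
Sun: 06:42–11:23 = 4 h 41 min; less 15 min break → 4 h 26 min
Total: 11 h 4 min + 9 h 3 min + 9 h 34 min + 9 h 16 min + 8 h 57 min + 11 h 47 min + 4 h 26 min = 64 h 7 min.

64.12 hours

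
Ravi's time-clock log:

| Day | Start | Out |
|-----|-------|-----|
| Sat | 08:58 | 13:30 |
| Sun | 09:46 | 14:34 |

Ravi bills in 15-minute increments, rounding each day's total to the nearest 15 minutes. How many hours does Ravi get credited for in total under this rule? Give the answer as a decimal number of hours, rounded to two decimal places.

9.25 hours

Sat: 08:58–13:30 = 4 h 32 min → rounds to 4 h 30 min
Sun: 09:46–14:34 = 4 h 48 min → rounds to 4 h 45 min
Total credited: 9 h 15 min.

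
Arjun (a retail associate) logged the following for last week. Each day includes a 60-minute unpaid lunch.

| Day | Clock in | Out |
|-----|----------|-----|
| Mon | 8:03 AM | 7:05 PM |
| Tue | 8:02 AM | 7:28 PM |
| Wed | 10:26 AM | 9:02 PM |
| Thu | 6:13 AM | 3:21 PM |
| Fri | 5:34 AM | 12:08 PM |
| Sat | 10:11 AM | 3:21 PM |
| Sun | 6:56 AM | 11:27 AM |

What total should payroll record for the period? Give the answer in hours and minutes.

Mon: 8:03 AM–7:05 PM = 11 h 2 min; less 60 min break → 10 h 2 min
Tue: 8:02 AM–7:28 PM = 11 h 26 min; less 60 min break → 10 h 26 min
Wed: 10:26 AM–9:02 PM = 10 h 36 min; less 60 min break → 9 h 36 min
Thu: 6:13 AM–3:21 PM = 9 h 8 min; less 60 min break → 8 h 8 min
Fri: 5:34 AM–12:08 PM = 6 h 34 min; less 60 min break → 5 h 34 min
Sat: 10:11 AM–3:21 PM = 5 h 10 min; less 60 min break → 4 h 10 min
Sun: 6:56 AM–11:27 AM = 4 h 31 min; less 60 min break → 3 h 31 min
Total: 10 h 2 min + 10 h 26 min + 9 h 36 min + 8 h 8 min + 5 h 34 min + 4 h 10 min + 3 h 31 min = 51 h 27 min.

51 h 27 min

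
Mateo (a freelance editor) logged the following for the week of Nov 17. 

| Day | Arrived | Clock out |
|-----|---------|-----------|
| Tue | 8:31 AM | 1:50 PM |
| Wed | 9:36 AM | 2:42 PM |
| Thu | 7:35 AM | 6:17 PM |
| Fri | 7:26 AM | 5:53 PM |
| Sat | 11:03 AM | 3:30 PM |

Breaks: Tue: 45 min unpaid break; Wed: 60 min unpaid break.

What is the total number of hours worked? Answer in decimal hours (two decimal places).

34.27 hours

Tue: 8:31 AM–1:50 PM = 5 h 19 min; less 45 min break → 4 h 34 min
Wed: 9:36 AM–2:42 PM = 5 h 6 min; less 60 min break → 4 h 6 min
Thu: 7:35 AM–6:17 PM = 10 h 42 min
Fri: 7:26 AM–5:53 PM = 10 h 27 min
Sat: 11:03 AM–3:30 PM = 4 h 27 min
Total: 4 h 34 min + 4 h 6 min + 10 h 42 min + 10 h 27 min + 4 h 27 min = 34 h 16 min.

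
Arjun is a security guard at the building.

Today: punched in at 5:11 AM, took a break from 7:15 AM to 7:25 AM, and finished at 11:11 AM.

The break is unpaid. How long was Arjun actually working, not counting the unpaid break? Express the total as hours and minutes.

5 h 50 min

Today: 5:11 AM–11:11 AM = 6 h 0 min; less 10 min break → 5 h 50 min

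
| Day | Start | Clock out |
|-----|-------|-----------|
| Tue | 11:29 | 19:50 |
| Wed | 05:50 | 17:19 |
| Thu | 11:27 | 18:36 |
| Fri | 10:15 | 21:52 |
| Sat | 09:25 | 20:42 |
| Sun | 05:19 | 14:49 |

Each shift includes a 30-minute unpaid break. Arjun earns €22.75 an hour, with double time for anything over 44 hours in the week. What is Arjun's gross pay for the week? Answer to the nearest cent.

Tue: 11:29–19:50 = 8 h 21 min; less 30 min break → 7 h 51 min
Wed: 05:50–17:19 = 11 h 29 min; less 30 min break → 10 h 59 min
Thu: 11:27–18:36 = 7 h 9 min; less 30 min break → 6 h 39 min
Fri: 10:15–21:52 = 11 h 37 min; less 30 min break → 11 h 7 min
Sat: 09:25–20:42 = 11 h 17 min; less 30 min break → 10 h 47 min
Sun: 05:19–14:49 = 9 h 30 min; less 30 min break → 9 h 0 min
Total worked: 56 h 23 min = 3383 min.
Regular 44 h 0 min = 2640 min at €22.75/h; overtime 12 h 23 min = 743 min at €45.50/h.
Pay = (2640 × €22.75 + 743 × €45.50) ÷ 60 = €1564.44.

€1564.44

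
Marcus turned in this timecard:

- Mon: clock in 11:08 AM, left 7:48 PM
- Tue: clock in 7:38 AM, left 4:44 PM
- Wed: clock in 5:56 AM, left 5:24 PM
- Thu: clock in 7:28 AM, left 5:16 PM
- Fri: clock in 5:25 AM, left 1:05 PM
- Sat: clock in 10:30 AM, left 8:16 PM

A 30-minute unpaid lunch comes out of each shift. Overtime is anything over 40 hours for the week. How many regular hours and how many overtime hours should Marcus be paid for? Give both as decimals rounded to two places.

Mon: 11:08 AM–7:48 PM = 8 h 40 min; less 30 min break → 8 h 10 min
Tue: 7:38 AM–4:44 PM = 9 h 6 min; less 30 min break → 8 h 36 min
Wed: 5:56 AM–5:24 PM = 11 h 28 min; less 30 min break → 10 h 58 min
Thu: 7:28 AM–5:16 PM = 9 h 48 min; less 30 min break → 9 h 18 min
Fri: 5:25 AM–1:05 PM = 7 h 40 min; less 30 min break → 7 h 10 min
Sat: 10:30 AM–8:16 PM = 9 h 46 min; less 30 min break → 9 h 16 min
Total worked: 53 h 28 min = 53.47 h.
Threshold 40 h → overtime 13 h 28 min, regular 40 h 0 min.

Regular 40.00 hours, overtime 13.47 hours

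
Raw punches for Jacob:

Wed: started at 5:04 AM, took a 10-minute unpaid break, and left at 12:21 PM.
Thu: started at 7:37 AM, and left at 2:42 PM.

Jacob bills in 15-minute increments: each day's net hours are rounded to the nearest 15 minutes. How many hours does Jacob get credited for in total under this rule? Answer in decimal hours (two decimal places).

14.00 hours

Wed: 5:04 AM–12:21 PM = 7 h 17 min − 10 min = 7 h 7 min → rounds to 7 h 0 min
Thu: 7:37 AM–2:42 PM = 7 h 5 min → rounds to 7 h 0 min
Total credited: 14 h 0 min.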